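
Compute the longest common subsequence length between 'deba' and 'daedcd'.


DP table for LCS of 'deba' and 'daedcd':
       d  a  e  d  c  d
    0  0  0  0  0  0  0
  d 0  1  1  1  1  1  1
  e 0  1  1  2  2  2  2
  b 0  1  1  2  2  2  2
  a 0  1  2  2  2  2  2
LCS: 'de'
LCS length = 2

2


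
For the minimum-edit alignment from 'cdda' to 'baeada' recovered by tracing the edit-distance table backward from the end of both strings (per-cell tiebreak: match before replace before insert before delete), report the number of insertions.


Edit distance = 4. Backtracking from cell (4, 6) with preference match > replace > insert > delete,
then listing the resulting alignment 'cdda' -> 'baeada' left to right:
  Step 1: insert 'b' [insertion #1]
  Step 2: insert 'a' [insertion #2]
  Step 3: replace c->e
  Step 4: replace d->a
  Step 5: keep 'd'
  Step 6: keep 'a'
Total insertions: 2

2


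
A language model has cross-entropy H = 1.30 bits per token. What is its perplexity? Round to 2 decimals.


Perplexity formula: PP = 2^H
H = 1.30
PP = 2^1.30
Decompose: 2^1.30 = 2^1 * 2^0.30
2^1 = 2, 2^0.30 ~ 1.2311444
PP ~ 2 * 1.2311444 = 2.4622888
Rounded to 2 decimals: 2.46

2.46


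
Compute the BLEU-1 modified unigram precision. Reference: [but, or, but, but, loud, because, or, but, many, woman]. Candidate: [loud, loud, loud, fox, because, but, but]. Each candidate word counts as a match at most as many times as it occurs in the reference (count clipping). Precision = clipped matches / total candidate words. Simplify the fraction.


Reference word counts: {'because': 1, 'but': 4, 'loud': 1, 'many': 1, 'or': 2, 'woman': 1}
Checking each candidate word (with clipping):
  'loud' -> in reference (ref count 1, used 1/1) -> match (matches: 1)
  'loud' -> ref count 1 already used up (1/1) -> clipped, no match (matches: 1)
  'loud' -> ref count 1 already used up (1/1) -> clipped, no match (matches: 1)
  'fox' -> not in reference -> no match (matches: 1)
  'because' -> in reference (ref count 1, used 1/1) -> match (matches: 2)
  'but' -> in reference (ref count 4, used 1/4) -> match (matches: 3)
  'but' -> in reference (ref count 4, used 2/4) -> match (matches: 4)
Clipped matches: 4, Candidate length: 7
Precision = 4/7

4/7


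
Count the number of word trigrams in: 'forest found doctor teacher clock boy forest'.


Word trigrams from [7] words:
  Trigram 1: (forest found doctor)
  Trigram 2: (found doctor teacher)
  Trigram 3: (doctor teacher clock)
  Trigram 4: (teacher clock boy)
  Trigram 5: (clock boy forest)
Total word trigrams: 7 - 2 = 5

5


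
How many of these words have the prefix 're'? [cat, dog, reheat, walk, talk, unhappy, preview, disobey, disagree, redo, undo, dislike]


Checking each word for prefix 're':
  'cat' -> no (count: 0)
  'dog' -> no (count: 0)
  'reheat' -> YES, starts with 're' (count: 1)
  'walk' -> no (count: 1)
  'talk' -> no (count: 1)
  'unhappy' -> no (count: 1)
  'preview' -> no (count: 1)
  'disobey' -> no (count: 1)
  'disagree' -> no (count: 1)
  'redo' -> YES, starts with 're' (count: 2)
  'undo' -> no (count: 2)
  'dislike' -> no (count: 2)
Total with prefix 're': 2

2


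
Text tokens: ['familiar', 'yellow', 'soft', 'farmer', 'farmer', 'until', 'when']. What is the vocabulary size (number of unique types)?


Listing all tokens and tracking unique types:
  Token 1: 'familiar' -> NEW (unique so far: 1)
  Token 2: 'yellow' -> NEW (unique so far: 2)
  Token 3: 'soft' -> NEW (unique so far: 3)
  Token 4: 'farmer' -> NEW (unique so far: 4)
  Token 5: 'farmer' -> duplicate (unique so far: 4)
  Token 6: 'until' -> NEW (unique so far: 5)
  Token 7: 'when' -> NEW (unique so far: 6)
Unique types: ('familiar', 'farmer', 'soft', 'until', 'when', 'yellow')
Vocabulary size: 6

6


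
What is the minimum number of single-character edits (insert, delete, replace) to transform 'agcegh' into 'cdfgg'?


Building DP table for s1='agcegh' (len 6) and s2='cdfgg' (len 5):
       c  d  f  g  g
    0  1  2  3  4  5
  a 1  1  2  3  4  5
  g 2  2  2  3  3  4
  c 3  2  3  3  4  4
  e 4  3  3  4  4  5
  g 5  4  4  4  4  4
  h 6  5  5  5  5  5
Edit distance = dp[6][5] = 5

5


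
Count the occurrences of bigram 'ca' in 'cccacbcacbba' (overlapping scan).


Scanning 'cccacbcacbba' for bigram 'ca':
  Position 0: 'cc' -> no
  Position 1: 'cc' -> no
  Position 2: 'ca' -> MATCH
  Position 3: 'ac' -> no
  Position 4: 'cb' -> no
  Position 5: 'bc' -> no
  Position 6: 'ca' -> MATCH
  Position 7: 'ac' -> no
  Position 8: 'cb' -> no
  Position 9: 'bb' -> no
  Position 10: 'ba' -> no
Total matches: 2

2


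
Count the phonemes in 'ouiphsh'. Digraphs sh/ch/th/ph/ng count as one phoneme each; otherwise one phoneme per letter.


Parsing 'ouiphsh' greedily, digraphs first:
  'o' -> vowel phoneme (phonemes so far: 1)
  'u' -> vowel phoneme (phonemes so far: 2)
  'i' -> vowel phoneme (phonemes so far: 3)
  'ph' -> digraph (1 consonant phoneme) (phonemes so far: 4)
  'sh' -> digraph (1 consonant phoneme) (phonemes so far: 5)
Total phonemes: 5

5


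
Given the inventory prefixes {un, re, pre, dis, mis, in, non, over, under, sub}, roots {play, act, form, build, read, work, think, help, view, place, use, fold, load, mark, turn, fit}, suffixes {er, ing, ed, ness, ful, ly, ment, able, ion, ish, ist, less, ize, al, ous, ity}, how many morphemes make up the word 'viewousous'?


Segmenting 'viewousous' against the inventory:
  'view' -> root (morpheme 1)
  'ous' -> suffix (morpheme 2)
  'ous' -> suffix (morpheme 3)
Total morphemes: 3

3


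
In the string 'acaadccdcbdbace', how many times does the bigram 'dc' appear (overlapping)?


Scanning 'acaadccdcbdbace' for bigram 'dc':
  Position 0: 'ac' -> no
  Position 1: 'ca' -> no
  Position 2: 'aa' -> no
  Position 3: 'ad' -> no
  Position 4: 'dc' -> MATCH
  Position 5: 'cc' -> no
  Position 6: 'cd' -> no
  Position 7: 'dc' -> MATCH
  Position 8: 'cb' -> no
  Position 9: 'bd' -> no
  Position 10: 'db' -> no
  Position 11: 'ba' -> no
  Position 12: 'ac' -> no
  Position 13: 'ce' -> no
Total matches: 2

2


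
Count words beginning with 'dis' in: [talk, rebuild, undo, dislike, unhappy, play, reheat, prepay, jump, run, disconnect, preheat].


Checking each word for prefix 'dis':
  'talk' -> no (count: 0)
  'rebuild' -> no (count: 0)
  'undo' -> no (count: 0)
  'dislike' -> YES, starts with 'dis' (count: 1)
  'unhappy' -> no (count: 1)
  'play' -> no (count: 1)
  'reheat' -> no (count: 1)
  'prepay' -> no (count: 1)
  'jump' -> no (count: 1)
  'run' -> no (count: 1)
  'disconnect' -> YES, starts with 'dis' (count: 2)
  'preheat' -> no (count: 2)
Total with prefix 'dis': 2

2


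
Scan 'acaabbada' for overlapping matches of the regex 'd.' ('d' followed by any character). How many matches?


Pattern: d. means 'd' followed by any character.
Scanning 'acaabbada' position-by-position:
  Pos 0: window 'ac' -> no
  Pos 1: window 'ca' -> no
  Pos 2: window 'aa' -> no
  Pos 3: window 'ab' -> no
  Pos 4: window 'bb' -> no
  Pos 5: window 'ba' -> no
  Pos 6: window 'ad' -> no
  Pos 7: window 'da' -> MATCH
  Pos 8: window 'a' -> no
Total matches: 1

1


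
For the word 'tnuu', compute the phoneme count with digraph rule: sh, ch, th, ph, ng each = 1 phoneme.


Parsing 'tnuu' greedily, digraphs first:
  't' -> consonant phoneme (phonemes so far: 1)
  'n' -> consonant phoneme (phonemes so far: 2)
  'u' -> vowel phoneme (phonemes so far: 3)
  'u' -> vowel phoneme (phonemes so far: 4)
Total phonemes: 4

4


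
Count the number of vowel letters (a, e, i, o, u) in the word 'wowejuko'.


Scanning each character of 'wowejuko':
  Position 1: 'w' -> consonant (running count: 0)
  Position 2: 'o' -> vowel (running count: 1)
  Position 3: 'w' -> consonant (running count: 1)
  Position 4: 'e' -> vowel (running count: 2)
  Position 5: 'j' -> consonant (running count: 2)
  Position 6: 'u' -> vowel (running count: 3)
  Position 7: 'k' -> consonant (running count: 3)
  Position 8: 'o' -> vowel (running count: 4)
Total vowels: 4

4


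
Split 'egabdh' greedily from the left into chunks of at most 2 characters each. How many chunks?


'egabdh' has 6 characters.
Chunking with max size 2:
  Chunk 1: 'eg' (positions 0-1)
  Chunk 2: 'ab' (positions 2-3)
  Chunk 3: 'dh' (positions 4-5)
Total chunks: ceil(6 / 2) = 3

3


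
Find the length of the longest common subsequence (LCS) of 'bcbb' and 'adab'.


DP table for LCS of 'bcbb' and 'adab':
       a  d  a  b
    0  0  0  0  0
  b 0  0  0  0  1
  c 0  0  0  0  1
  b 0  0  0  0  1
  b 0  0  0  0  1
LCS: 'b'
LCS length = 1

1


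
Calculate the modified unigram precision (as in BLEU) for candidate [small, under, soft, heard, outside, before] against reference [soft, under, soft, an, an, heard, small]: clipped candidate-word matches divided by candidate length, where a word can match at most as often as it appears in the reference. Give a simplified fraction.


Reference word counts: {'an': 2, 'heard': 1, 'small': 1, 'soft': 2, 'under': 1}
Checking each candidate word (with clipping):
  'small' -> in reference (ref count 1, used 1/1) -> match (matches: 1)
  'under' -> in reference (ref count 1, used 1/1) -> match (matches: 2)
  'soft' -> in reference (ref count 2, used 1/2) -> match (matches: 3)
  'heard' -> in reference (ref count 1, used 1/1) -> match (matches: 4)
  'outside' -> not in reference -> no match (matches: 4)
  'before' -> not in reference -> no match (matches: 4)
Clipped matches: 4, Candidate length: 6
Precision = 4/6 = 2/3

2/3


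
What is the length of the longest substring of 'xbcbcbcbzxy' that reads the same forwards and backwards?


Scanning 'xbcbcbcbzxy' for palindromic substrings.
Substring at positions 1-7: 'bcbcbcb'.
Check: reverse('bcbcbcb') = 'bcbcbcb' -> palindrome confirmed.
Neighbouring characters ('x' / 'z') break symmetry, so it cannot extend further.
No longer palindromic substring exists; longest length = 7

7


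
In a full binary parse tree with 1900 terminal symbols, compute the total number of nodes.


Leaf nodes (terminals): 1900
Internal nodes = n - 1 = 1900 - 1 = 1899
Total = leaves + internal = 1900 + 1899 = 3799

3799


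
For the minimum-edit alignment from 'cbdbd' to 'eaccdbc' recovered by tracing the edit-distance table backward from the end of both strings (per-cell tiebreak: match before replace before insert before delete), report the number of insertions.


Edit distance = 4. Backtracking from cell (5, 7) with preference match > replace > insert > delete,
then listing the resulting alignment 'cbdbd' -> 'eaccdbc' left to right:
  Step 1: insert 'e' [insertion #1]
  Step 2: insert 'a' [insertion #2]
  Step 3: keep 'c'
  Step 4: replace b->c
  Step 5: keep 'd'
  Step 6: keep 'b'
  Step 7: replace d->c
Total insertions: 2

2


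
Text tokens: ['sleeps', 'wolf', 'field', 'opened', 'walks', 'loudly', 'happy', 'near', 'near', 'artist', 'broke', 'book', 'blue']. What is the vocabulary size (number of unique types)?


Listing all tokens and tracking unique types:
  Token 1: 'sleeps' -> NEW (unique so far: 1)
  Token 2: 'wolf' -> NEW (unique so far: 2)
  Token 3: 'field' -> NEW (unique so far: 3)
  Token 4: 'opened' -> NEW (unique so far: 4)
  Token 5: 'walks' -> NEW (unique so far: 5)
  Token 6: 'loudly' -> NEW (unique so far: 6)
  Token 7: 'happy' -> NEW (unique so far: 7)
  Token 8: 'near' -> NEW (unique so far: 8)
  Token 9: 'near' -> duplicate (unique so far: 8)
  Token 10: 'artist' -> NEW (unique so far: 9)
  Token 11: 'broke' -> NEW (unique so far: 10)
  Token 12: 'book' -> NEW (unique so far: 11)
  Token 13: 'blue' -> NEW (unique so far: 12)
Unique types: ('artist', 'blue', 'book', 'broke', 'field', 'happy', 'loudly', 'near', 'opened', 'sleeps', 'walks', 'wolf')
Vocabulary size: 12

12


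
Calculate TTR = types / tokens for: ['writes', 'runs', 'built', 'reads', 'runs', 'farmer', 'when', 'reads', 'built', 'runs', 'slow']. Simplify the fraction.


Tokens: 11
Unique types: ('built', 'farmer', 'reads', 'runs', 'slow', 'when', 'writes') = 7
TTR = 7/11
Already in lowest terms.

7/11


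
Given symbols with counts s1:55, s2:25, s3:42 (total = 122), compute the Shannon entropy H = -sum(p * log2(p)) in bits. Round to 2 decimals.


Computing entropy H = -sum(p_i * log2(p_i)):
  s1: p = 55/122 = 0.4508, -p*log2(p) = 0.5182
  s2: p = 25/122 = 0.2049, -p*log2(p) = 0.4686
  s3: p = 42/122 = 0.3443, -p*log2(p) = 0.5296
H = sum of terms = 1.5164
Rounded to 2 decimals: 1.52

1.52


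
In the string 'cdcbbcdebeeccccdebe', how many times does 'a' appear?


Scanning 'cdcbbcdebeeccccdebe' for 'a':
  No matches found.
Total occurrences of 'a': 0

0


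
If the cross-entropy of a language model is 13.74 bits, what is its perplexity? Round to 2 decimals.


Perplexity formula: PP = 2^H
H = 13.74
PP = 2^13.74
Decompose: 2^13.74 = 2^13 * 2^0.74
2^13 = 8192, 2^0.74 ~ 1.6701758
PP ~ 8192 * 1.6701758 = 13682.0801536
Rounded to 2 decimals: 13682.08

13682.08


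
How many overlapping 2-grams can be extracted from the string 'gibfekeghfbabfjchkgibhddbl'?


String 'gibfekeghfbabfjchkgibhddbl' has length L = 26.
Number of overlapping n-grams = L - n + 1
Substituting: 26 - 2 + 1 = 25

25


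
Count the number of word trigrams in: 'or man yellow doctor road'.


Word trigrams from [5] words:
  Trigram 1: (or man yellow)
  Trigram 2: (man yellow doctor)
  Trigram 3: (yellow doctor road)
Total word trigrams: 5 - 2 = 3

3


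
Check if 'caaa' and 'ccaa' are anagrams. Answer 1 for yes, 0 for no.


Sort characters of 'caaa': 'aaac'
Sort characters of 'ccaa': 'aacc'
Sorted forms differ -> they are NOT anagrams
Result: 0

0


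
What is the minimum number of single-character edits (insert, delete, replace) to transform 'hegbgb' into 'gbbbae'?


Building DP table for s1='hegbgb' (len 6) and s2='gbbbae' (len 6):
       g  b  b  b  a  e
    0  1  2  3  4  5  6
  h 1  1  2  3  4  5  6
  e 2  2  2  3  4  5  5
  g 3  2  3  3  4  5  6
  b 4  3  2  3  3  4  5
  g 5  4  3  3  4  4  5
  b 6  5  4  3  3  4  5
Edit distance = dp[6][6] = 5

5


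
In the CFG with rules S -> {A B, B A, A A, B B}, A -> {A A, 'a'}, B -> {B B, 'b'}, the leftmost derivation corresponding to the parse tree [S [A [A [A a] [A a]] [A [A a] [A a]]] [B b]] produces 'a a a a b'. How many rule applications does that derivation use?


Every bracketed nonterminal node [X ...] in the tree is produced by exactly one rule application.
Reading the tree off as a leftmost derivation:
  Step 1: S  =>  A B   (applied S -> A B)
  Step 2: A B  =>  A A B   (applied A -> A A)
  Step 3: A A B  =>  A A A B   (applied A -> A A)
  Step 4: A A A B  =>  a A A B   (applied A -> a)
  Step 5: a A A B  =>  a a A B   (applied A -> a)
  Step 6: a a A B  =>  a a A A B   (applied A -> A A)
  Step 7: a a A A B  =>  a a a A B   (applied A -> a)
  Step 8: a a a A B  =>  a a a a B   (applied A -> a)
  Step 9: a a a a B  =>  a a a a b   (applied B -> b)
Final yield: a a a a b
Total rewrite steps: 9

9


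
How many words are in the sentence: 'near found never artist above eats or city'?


Counting words by splitting on spaces:
  Word 1: 'near'
  Word 2: 'found'
  Word 3: 'never'
  Word 4: 'artist'
  Word 5: 'above'
  Word 6: 'eats'
  Word 7: 'or'
  Word 8: 'city'
Total words: 8

8


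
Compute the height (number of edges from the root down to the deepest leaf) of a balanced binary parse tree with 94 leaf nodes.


In a balanced binary tree with n leaves the deepest leaf is ceil(log2(n)) edges below the root.
log2(94) = 6.5546
ceil(6.5546) = 7
height (edges) = 7

7


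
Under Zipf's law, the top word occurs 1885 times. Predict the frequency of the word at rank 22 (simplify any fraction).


Zipf's law: freq(rank) = f1 / rank
f1 = 1885, rank = 22
freq = 1885 / 22
GCD(1885, 22) = 1
Simplified: 1885/22

1885/22


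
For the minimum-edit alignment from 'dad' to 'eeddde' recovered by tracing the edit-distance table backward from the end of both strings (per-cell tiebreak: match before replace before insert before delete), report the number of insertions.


Edit distance = 4. Backtracking from cell (3, 6) with preference match > replace > insert > delete,
then listing the resulting alignment 'dad' -> 'eeddde' left to right:
  Step 1: insert 'e' [insertion #1]
  Step 2: insert 'e' [insertion #2]
  Step 3: keep 'd'
  Step 4: replace a->d
  Step 5: keep 'd'
  Step 6: insert 'e' [insertion #3]
Total insertions: 3

3


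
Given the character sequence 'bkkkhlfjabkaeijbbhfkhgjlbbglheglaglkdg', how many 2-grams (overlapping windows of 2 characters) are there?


String 'bkkkhlfjabkaeijbbhfkhgjlbbglheglaglkdg' has length L = 38.
Number of overlapping n-grams = L - n + 1
Substituting: 38 - 2 + 1 = 37

37


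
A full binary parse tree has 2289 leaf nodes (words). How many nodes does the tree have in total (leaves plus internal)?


Leaf nodes (terminals): 2289
Internal nodes = n - 1 = 2289 - 1 = 2288
Total = leaves + internal = 2289 + 2288 = 4577

4577


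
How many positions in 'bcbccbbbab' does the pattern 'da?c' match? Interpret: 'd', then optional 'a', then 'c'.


Pattern: da?c means 'd', then optional 'a', then 'c'.
Scanning 'bcbccbbbab' position-by-position:
  Pos 0: window 'bcb' -> no
  Pos 1: window 'cbc' -> no
  Pos 2: window 'bcc' -> no
  Pos 3: window 'ccb' -> no
  Pos 4: window 'cbb' -> no
  Pos 5: window 'bbb' -> no
  Pos 6: window 'bba' -> no
  Pos 7: window 'bab' -> no
  Pos 8: window 'ab' -> no
  Pos 9: window 'b' -> no
Total matches: 0

0


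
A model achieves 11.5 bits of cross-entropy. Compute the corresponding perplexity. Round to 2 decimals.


Perplexity formula: PP = 2^H
H = 11.5
PP = 2^11.5
Decompose: 2^11.5 = 2^11 * 2^0.5 = 2^11 * sqrt(2)
2^11 = 2048, sqrt(2) ~ 1.4142136
PP ~ 2048 * 1.4142136 = 2896.3094528
Rounded to 2 decimals: 2896.31

2896.31


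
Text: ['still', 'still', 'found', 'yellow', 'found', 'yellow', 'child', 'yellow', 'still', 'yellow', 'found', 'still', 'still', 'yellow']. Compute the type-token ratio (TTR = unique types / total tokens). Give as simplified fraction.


Tokens: 14
Unique types: ('child', 'found', 'still', 'yellow') = 4
TTR = 4/14
Simplify: divide both by 2 -> 2/7
TTR = 2/7

2/7


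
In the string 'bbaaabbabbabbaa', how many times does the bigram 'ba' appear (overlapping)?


Scanning 'bbaaabbabbabbaa' for bigram 'ba':
  Position 0: 'bb' -> no
  Position 1: 'ba' -> MATCH
  Position 2: 'aa' -> no
  Position 3: 'aa' -> no
  Position 4: 'ab' -> no
  Position 5: 'bb' -> no
  Position 6: 'ba' -> MATCH
  Position 7: 'ab' -> no
  Position 8: 'bb' -> no
  Position 9: 'ba' -> MATCH
  Position 10: 'ab' -> no
  Position 11: 'bb' -> no
  Position 12: 'ba' -> MATCH
  Position 13: 'aa' -> no
Total matches: 4

4


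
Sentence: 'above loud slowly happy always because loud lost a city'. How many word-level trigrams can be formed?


Word trigrams from [10] words:
  Trigram 1: (above loud slowly)
  Trigram 2: (loud slowly happy)
  Trigram 3: (slowly happy always)
  Trigram 4: (happy always because)
  Trigram 5: (always because loud)
  Trigram 6: (because loud lost)
  Trigram 7: (loud lost a)
  Trigram 8: (lost a city)
Total word trigrams: 10 - 2 = 8

8


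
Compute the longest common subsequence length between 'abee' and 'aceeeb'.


DP table for LCS of 'abee' and 'aceeeb':
       a  c  e  e  e  b
    0  0  0  0  0  0  0
  a 0  1  1  1  1  1  1
  b 0  1  1  1  1  1  2
  e 0  1  1  2  2  2  2
  e 0  1  1  2  3  3  3
LCS: 'aee'
LCS length = 3

3


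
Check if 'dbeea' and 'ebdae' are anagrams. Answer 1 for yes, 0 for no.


Sort characters of 'dbeea': 'abdee'
Sort characters of 'ebdae': 'abdee'
Sorted forms match -> they ARE anagrams
Result: 1

1


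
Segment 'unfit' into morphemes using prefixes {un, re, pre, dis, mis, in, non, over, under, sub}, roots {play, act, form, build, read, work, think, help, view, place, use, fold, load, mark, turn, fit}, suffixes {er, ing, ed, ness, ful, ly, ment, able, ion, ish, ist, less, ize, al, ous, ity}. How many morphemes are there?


Segmenting 'unfit' against the inventory:
  'un' -> prefix (morpheme 1)
  'fit' -> root (morpheme 2)
Total morphemes: 2

2


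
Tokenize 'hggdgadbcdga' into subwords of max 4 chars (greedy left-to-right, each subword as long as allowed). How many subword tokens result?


'hggdgadbcdga' has 12 characters.
Chunking with max size 4:
  Chunk 1: 'hggd' (positions 0-3)
  Chunk 2: 'gadb' (positions 4-7)
  Chunk 3: 'cdga' (positions 8-11)
Total chunks: ceil(12 / 4) = 3

3


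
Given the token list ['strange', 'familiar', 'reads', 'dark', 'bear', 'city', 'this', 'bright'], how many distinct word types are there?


Listing all tokens and tracking unique types:
  Token 1: 'strange' -> NEW (unique so far: 1)
  Token 2: 'familiar' -> NEW (unique so far: 2)
  Token 3: 'reads' -> NEW (unique so far: 3)
  Token 4: 'dark' -> NEW (unique so far: 4)
  Token 5: 'bear' -> NEW (unique so far: 5)
  Token 6: 'city' -> NEW (unique so far: 6)
  Token 7: 'this' -> NEW (unique so far: 7)
  Token 8: 'bright' -> NEW (unique so far: 8)
Unique types: ('bear', 'bright', 'city', 'dark', 'familiar', 'reads', 'strange', 'this')
Vocabulary size: 8

8


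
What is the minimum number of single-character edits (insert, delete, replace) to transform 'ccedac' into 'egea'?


Building DP table for s1='ccedac' (len 6) and s2='egea' (len 4):
       e  g  e  a
    0  1  2  3  4
  c 1  1  2  3  4
  c 2  2  2  3  4
  e 3  2  3  2  3
  d 4  3  3  3  3
  a 5  4  4  4  3
  c 6  5  5  5  4
Edit distance = dp[6][4] = 4

4


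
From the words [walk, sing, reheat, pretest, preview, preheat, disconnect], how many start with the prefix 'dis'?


Checking each word for prefix 'dis':
  'walk' -> no (count: 0)
  'sing' -> no (count: 0)
  'reheat' -> no (count: 0)
  'pretest' -> no (count: 0)
  'preview' -> no (count: 0)
  'preheat' -> no (count: 0)
  'disconnect' -> YES, starts with 'dis' (count: 1)
Total with prefix 'dis': 1

1


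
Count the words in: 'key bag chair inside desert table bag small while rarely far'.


Counting words by splitting on spaces:
  Word 1: 'key'
  Word 2: 'bag'
  Word 3: 'chair'
  Word 4: 'inside'
  Word 5: 'desert'
  Word 6: 'table'
  Word 7: 'bag'
  Word 8: 'small'
  Word 9: 'while'
  Word 10: 'rarely'
  Word 11: 'far'
Total words: 11

11


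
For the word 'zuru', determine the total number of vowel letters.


Scanning each character of 'zuru':
  Position 1: 'z' -> consonant (running count: 0)
  Position 2: 'u' -> vowel (running count: 1)
  Position 3: 'r' -> consonant (running count: 1)
  Position 4: 'u' -> vowel (running count: 2)
Total vowels: 2

2


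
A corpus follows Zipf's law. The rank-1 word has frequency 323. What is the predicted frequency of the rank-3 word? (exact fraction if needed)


Zipf's law: freq(rank) = f1 / rank
f1 = 323, rank = 3
freq = 323 / 3
GCD(323, 3) = 1
Simplified: 323/3

323/3


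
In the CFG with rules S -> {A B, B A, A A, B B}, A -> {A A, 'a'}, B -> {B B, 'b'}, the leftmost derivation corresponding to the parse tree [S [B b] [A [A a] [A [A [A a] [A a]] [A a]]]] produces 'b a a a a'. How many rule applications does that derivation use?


Every bracketed nonterminal node [X ...] in the tree is produced by exactly one rule application.
Reading the tree off as a leftmost derivation:
  Step 1: S  =>  B A   (applied S -> B A)
  Step 2: B A  =>  b A   (applied B -> b)
  Step 3: b A  =>  b A A   (applied A -> A A)
  Step 4: b A A  =>  b a A   (applied A -> a)
  Step 5: b a A  =>  b a A A   (applied A -> A A)
  Step 6: b a A A  =>  b a A A A   (applied A -> A A)
  Step 7: b a A A A  =>  b a a A A   (applied A -> a)
  Step 8: b a a A A  =>  b a a a A   (applied A -> a)
  Step 9: b a a a A  =>  b a a a a   (applied A -> a)
Final yield: b a a a a
Total rewrite steps: 9

9


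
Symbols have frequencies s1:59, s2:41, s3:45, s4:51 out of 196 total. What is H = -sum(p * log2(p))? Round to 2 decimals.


Computing entropy H = -sum(p_i * log2(p_i)):
  s1: p = 59/196 = 0.3010, -p*log2(p) = 0.5214
  s2: p = 41/196 = 0.2092, -p*log2(p) = 0.4722
  s3: p = 45/196 = 0.2296, -p*log2(p) = 0.4874
  s4: p = 51/196 = 0.2602, -p*log2(p) = 0.5054
H = sum of terms = 1.9864
Rounded to 2 decimals: 1.99

1.99


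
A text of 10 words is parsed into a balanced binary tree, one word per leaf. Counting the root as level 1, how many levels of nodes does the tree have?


In a balanced binary tree with n leaves the deepest leaf is ceil(log2(n)) edges below the root,
so counting node levels inclusive of root and leaves gives ceil(log2(n)) + 1 levels.
log2(10) = 3.3219
ceil(3.3219) = 4
levels = 4 + 1 = 5

5


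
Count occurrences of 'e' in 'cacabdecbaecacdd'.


Scanning 'cacabdecbaecacdd' for 'e':
  Position 6: 'e' -> MATCH (count: 1)
  Position 10: 'e' -> MATCH (count: 2)
Total occurrences of 'e': 2

2


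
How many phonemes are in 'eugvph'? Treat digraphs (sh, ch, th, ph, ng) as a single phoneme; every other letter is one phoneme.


Parsing 'eugvph' greedily, digraphs first:
  'e' -> vowel phoneme (phonemes so far: 1)
  'u' -> vowel phoneme (phonemes so far: 2)
  'g' -> consonant phoneme (phonemes so far: 3)
  'v' -> consonant phoneme (phonemes so far: 4)
  'ph' -> digraph (1 consonant phoneme) (phonemes so far: 5)
Total phonemes: 5

5


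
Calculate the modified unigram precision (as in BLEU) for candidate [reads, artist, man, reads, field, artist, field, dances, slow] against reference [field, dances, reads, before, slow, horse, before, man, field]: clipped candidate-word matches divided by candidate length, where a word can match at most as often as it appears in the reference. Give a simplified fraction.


Reference word counts: {'before': 2, 'dances': 1, 'field': 2, 'horse': 1, 'man': 1, 'reads': 1, 'slow': 1}
Checking each candidate word (with clipping):
  'reads' -> in reference (ref count 1, used 1/1) -> match (matches: 1)
  'artist' -> not in reference -> no match (matches: 1)
  'man' -> in reference (ref count 1, used 1/1) -> match (matches: 2)
  'reads' -> ref count 1 already used up (1/1) -> clipped, no match (matches: 2)
  'field' -> in reference (ref count 2, used 1/2) -> match (matches: 3)
  'artist' -> not in reference -> no match (matches: 3)
  'field' -> in reference (ref count 2, used 2/2) -> match (matches: 4)
  'dances' -> in reference (ref count 1, used 1/1) -> match (matches: 5)
  'slow' -> in reference (ref count 1, used 1/1) -> match (matches: 6)
Clipped matches: 6, Candidate length: 9
Precision = 6/9 = 2/3

2/3


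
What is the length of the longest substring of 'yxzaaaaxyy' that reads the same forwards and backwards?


Scanning 'yxzaaaaxyy' for palindromic substrings.
Substring at positions 3-6: 'aaaa'.
Check: reverse('aaaa') = 'aaaa' -> palindrome confirmed.
Neighbouring characters ('z' / 'x') break symmetry, so it cannot extend further.
No longer palindromic substring exists; longest length = 4

4


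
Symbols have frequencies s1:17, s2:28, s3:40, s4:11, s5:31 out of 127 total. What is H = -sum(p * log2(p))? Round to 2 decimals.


Computing entropy H = -sum(p_i * log2(p_i)):
  s1: p = 17/127 = 0.1339, -p*log2(p) = 0.3884
  s2: p = 28/127 = 0.2205, -p*log2(p) = 0.4809
  s3: p = 40/127 = 0.3150, -p*log2(p) = 0.5250
  s4: p = 11/127 = 0.0866, -p*log2(p) = 0.3057
  s5: p = 31/127 = 0.2441, -p*log2(p) = 0.4966
H = sum of terms = 2.1966
Rounded to 2 decimals: 2.20

2.20


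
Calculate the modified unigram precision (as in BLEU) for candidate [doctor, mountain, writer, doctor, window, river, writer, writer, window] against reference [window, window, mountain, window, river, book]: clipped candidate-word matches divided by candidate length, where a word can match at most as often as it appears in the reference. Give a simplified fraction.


Reference word counts: {'book': 1, 'mountain': 1, 'river': 1, 'window': 3}
Checking each candidate word (with clipping):
  'doctor' -> not in reference -> no match (matches: 0)
  'mountain' -> in reference (ref count 1, used 1/1) -> match (matches: 1)
  'writer' -> not in reference -> no match (matches: 1)
  'doctor' -> not in reference -> no match (matches: 1)
  'window' -> in reference (ref count 3, used 1/3) -> match (matches: 2)
  'river' -> in reference (ref count 1, used 1/1) -> match (matches: 3)
  'writer' -> not in reference -> no match (matches: 3)
  'writer' -> not in reference -> no match (matches: 3)
  'window' -> in reference (ref count 3, used 2/3) -> match (matches: 4)
Clipped matches: 4, Candidate length: 9
Precision = 4/9

4/9


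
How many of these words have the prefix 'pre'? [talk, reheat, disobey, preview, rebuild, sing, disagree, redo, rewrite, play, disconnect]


Checking each word for prefix 'pre':
  'talk' -> no (count: 0)
  'reheat' -> no (count: 0)
  'disobey' -> no (count: 0)
  'preview' -> YES, starts with 'pre' (count: 1)
  'rebuild' -> no (count: 1)
  'sing' -> no (count: 1)
  'disagree' -> no (count: 1)
  'redo' -> no (count: 1)
  'rewrite' -> no (count: 1)
  'play' -> no (count: 1)
  'disconnect' -> no (count: 1)
Total with prefix 'pre': 1

1


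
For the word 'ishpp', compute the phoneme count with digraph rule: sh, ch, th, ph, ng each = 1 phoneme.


Parsing 'ishpp' greedily, digraphs first:
  'i' -> vowel phoneme (phonemes so far: 1)
  'sh' -> digraph (1 consonant phoneme) (phonemes so far: 2)
  'p' -> consonant phoneme (phonemes so far: 3)
  'p' -> consonant phoneme (phonemes so far: 4)
Total phonemes: 4

4


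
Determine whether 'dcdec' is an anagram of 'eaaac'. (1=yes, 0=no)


Sort characters of 'dcdec': 'ccdde'
Sort characters of 'eaaac': 'aaace'
Sorted forms differ -> they are NOT anagrams
Result: 0

0


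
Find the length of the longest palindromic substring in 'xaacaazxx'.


Scanning 'xaacaazxx' for palindromic substrings.
Substring at positions 1-5: 'aacaa'.
Check: reverse('aacaa') = 'aacaa' -> palindrome confirmed.
Neighbouring characters ('x' / 'z') break symmetry, so it cannot extend further.
No longer palindromic substring exists; longest length = 5

5


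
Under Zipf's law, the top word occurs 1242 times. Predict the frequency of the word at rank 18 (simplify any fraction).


Zipf's law: freq(rank) = f1 / rank
f1 = 1242, rank = 18
freq = 1242 / 18
= 69

69


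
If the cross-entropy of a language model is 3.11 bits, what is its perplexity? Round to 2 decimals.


Perplexity formula: PP = 2^H
H = 3.11
PP = 2^3.11
Decompose: 2^3.11 = 2^3 * 2^0.11
2^3 = 8, 2^0.11 ~ 1.0792282
PP ~ 8 * 1.0792282 = 8.6338256
Rounded to 2 decimals: 8.63

8.63


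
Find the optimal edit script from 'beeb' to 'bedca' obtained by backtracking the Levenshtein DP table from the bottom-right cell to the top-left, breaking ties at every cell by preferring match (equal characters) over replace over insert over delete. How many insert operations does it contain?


Edit distance = 3. Backtracking from cell (4, 5) with preference match > replace > insert > delete,
then listing the resulting alignment 'beeb' -> 'bedca' left to right:
  Step 1: keep 'b'
  Step 2: keep 'e'
  Step 3: insert 'd' [insertion #1]
  Step 4: replace e->c
  Step 5: replace b->a
Total insertions: 1

1


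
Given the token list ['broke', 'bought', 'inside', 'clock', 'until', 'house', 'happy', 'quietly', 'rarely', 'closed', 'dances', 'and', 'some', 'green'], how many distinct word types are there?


Listing all tokens and tracking unique types:
  Token 1: 'broke' -> NEW (unique so far: 1)
  Token 2: 'bought' -> NEW (unique so far: 2)
  Token 3: 'inside' -> NEW (unique so far: 3)
  Token 4: 'clock' -> NEW (unique so far: 4)
  Token 5: 'until' -> NEW (unique so far: 5)
  Token 6: 'house' -> NEW (unique so far: 6)
  Token 7: 'happy' -> NEW (unique so far: 7)
  Token 8: 'quietly' -> NEW (unique so far: 8)
  Token 9: 'rarely' -> NEW (unique so far: 9)
  Token 10: 'closed' -> NEW (unique so far: 10)
  Token 11: 'dances' -> NEW (unique so far: 11)
  Token 12: 'and' -> NEW (unique so far: 12)
  Token 13: 'some' -> NEW (unique so far: 13)
  Token 14: 'green' -> NEW (unique so far: 14)
Unique types: ('and', 'bought', 'broke', 'clock', 'closed', 'dances', 'green', 'happy', 'house', 'inside', 'quietly', 'rarely', 'some', 'until')
Vocabulary size: 14

14


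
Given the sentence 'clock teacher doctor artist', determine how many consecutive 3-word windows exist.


Word trigrams from [4] words:
  Trigram 1: (clock teacher doctor)
  Trigram 2: (teacher doctor artist)
Total word trigrams: 4 - 2 = 2

2


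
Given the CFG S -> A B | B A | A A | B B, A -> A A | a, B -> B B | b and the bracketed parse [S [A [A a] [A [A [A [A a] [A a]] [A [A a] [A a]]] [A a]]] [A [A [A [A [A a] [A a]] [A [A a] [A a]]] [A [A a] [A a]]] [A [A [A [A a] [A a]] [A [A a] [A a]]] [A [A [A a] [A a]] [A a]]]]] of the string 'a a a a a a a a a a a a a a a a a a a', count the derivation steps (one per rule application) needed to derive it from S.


Every bracketed nonterminal node [X ...] in the tree is produced by exactly one rule application.
Reading the tree off as a leftmost derivation:
  Step 1: S  =>  A A   (applied S -> A A)
  Step 2: A A  =>  A A A   (applied A -> A A)
  Step 3: A A A  =>  a A A   (applied A -> a)
  Step 4: a A A  =>  a A A A   (applied A -> A A)
  Step 5: a A A A  =>  a A A A A   (applied A -> A A)
  Step 6: a A A A A  =>  a A A A A A   (applied A -> A A)
  Step 7: a A A A A A  =>  a a A A A A   (applied A -> a)
  Step 8: a a A A A A  =>  a a a A A A   (applied A -> a)
  Step 9: a a a A A A  =>  a a a A A A A   (applied A -> A A)
  Step 10: a a a A A A A  =>  a a a a A A A   (applied A -> a)
  Step 11: a a a a A A A  =>  a a a a a A A   (applied A -> a)
  Step 12: a a a a a A A  =>  a a a a a a A   (applied A -> a)
  Step 13: a a a a a a A  =>  a a a a a a A A   (applied A -> A A)
  Step 14: a a a a a a A A  =>  a a a a a a A A A   (applied A -> A A)
  Step 15: a a a a a a A A A  =>  a a a a a a A A A A   (applied A -> A A)
  Step 16: a a a a a a A A A A  =>  a a a a a a A A A A A   (applied A -> A A)
  Step 17: a a a a a a A A A A A  =>  a a a a a a a A A A A   (applied A -> a)
  Step 18: a a a a a a a A A A A  =>  a a a a a a a a A A A   (applied A -> a)
  Step 19: a a a a a a a a A A A  =>  a a a a a a a a A A A A   (applied A -> A A)
  Step 20: a a a a a a a a A A A A  =>  a a a a a a a a a A A A   (applied A -> a)
  Step 21: a a a a a a a a a A A A  =>  a a a a a a a a a a A A   (applied A -> a)
  Step 22: a a a a a a a a a a A A  =>  a a a a a a a a a a A A A   (applied A -> A A)
  Step 23: a a a a a a a a a a A A A  =>  a a a a a a a a a a a A A   (applied A -> a)
  Step 24: a a a a a a a a a a a A A  =>  a a a a a a a a a a a a A   (applied A -> a)
  Step 25: a a a a a a a a a a a a A  =>  a a a a a a a a a a a a A A   (applied A -> A A)
  Step 26: a a a a a a a a a a a a A A  =>  a a a a a a a a a a a a A A A   (applied A -> A A)
  Step 27: a a a a a a a a a a a a A A A  =>  a a a a a a a a a a a a A A A A   (applied A -> A A)
  Step 28: a a a a a a a a a a a a A A A A  =>  a a a a a a a a a a a a a A A A   (applied A -> a)
  Step 29: a a a a a a a a a a a a a A A A  =>  a a a a a a a a a a a a a a A A   (applied A -> a)
  Step 30: a a a a a a a a a a a a a a A A  =>  a a a a a a a a a a a a a a A A A   (applied A -> A A)
  Step 31: a a a a a a a a a a a a a a A A A  =>  a a a a a a a a a a a a a a a A A   (applied A -> a)
  Step 32: a a a a a a a a a a a a a a a A A  =>  a a a a a a a a a a a a a a a a A   (applied A -> a)
  Step 33: a a a a a a a a a a a a a a a a A  =>  a a a a a a a a a a a a a a a a A A   (applied A -> A A)
  Step 34: a a a a a a a a a a a a a a a a A A  =>  a a a a a a a a a a a a a a a a A A A   (applied A -> A A)
  Step 35: a a a a a a a a a a a a a a a a A A A  =>  a a a a a a a a a a a a a a a a a A A   (applied A -> a)
  Step 36: a a a a a a a a a a a a a a a a a A A  =>  a a a a a a a a a a a a a a a a a a A   (applied A -> a)
  Step 37: a a a a a a a a a a a a a a a a a a A  =>  a a a a a a a a a a a a a a a a a a a   (applied A -> a)
Final yield: a a a a a a a a a a a a a a a a a a a
Total rewrite steps: 37

37


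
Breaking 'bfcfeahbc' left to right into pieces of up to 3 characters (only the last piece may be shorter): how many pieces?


'bfcfeahbc' has 9 characters.
Chunking with max size 3:
  Chunk 1: 'bfc' (positions 0-2)
  Chunk 2: 'fea' (positions 3-5)
  Chunk 3: 'hbc' (positions 6-8)
Total chunks: ceil(9 / 3) = 3

3


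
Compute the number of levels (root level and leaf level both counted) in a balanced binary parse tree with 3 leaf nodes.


In a balanced binary tree with n leaves the deepest leaf is ceil(log2(n)) edges below the root,
so counting node levels inclusive of root and leaves gives ceil(log2(n)) + 1 levels.
log2(3) = 1.5850
ceil(1.5850) = 2
levels = 2 + 1 = 3

3


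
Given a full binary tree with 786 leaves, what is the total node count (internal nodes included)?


Leaf nodes (terminals): 786
Internal nodes = n - 1 = 786 - 1 = 785
Total = leaves + internal = 786 + 785 = 1571

1571


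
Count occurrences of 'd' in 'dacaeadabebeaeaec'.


Scanning 'dacaeadabebeaeaec' for 'd':
  Position 0: 'd' -> MATCH (count: 1)
  Position 6: 'd' -> MATCH (count: 2)
Total occurrences of 'd': 2

2


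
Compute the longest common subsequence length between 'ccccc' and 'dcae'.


DP table for LCS of 'ccccc' and 'dcae':
       d  c  a  e
    0  0  0  0  0
  c 0  0  1  1  1
  c 0  0  1  1  1
  c 0  0  1  1  1
  c 0  0  1  1  1
  c 0  0  1  1  1
LCS: 'c'
LCS length = 1

1


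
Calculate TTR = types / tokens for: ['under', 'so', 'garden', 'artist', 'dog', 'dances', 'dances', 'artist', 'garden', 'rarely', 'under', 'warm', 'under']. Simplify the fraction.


Tokens: 13
Unique types: ('artist', 'dances', 'dog', 'garden', 'rarely', 'so', 'under', 'warm') = 8
TTR = 8/13
Already in lowest terms.

8/13


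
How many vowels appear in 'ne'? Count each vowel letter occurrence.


Scanning each character of 'ne':
  Position 1: 'n' -> consonant (running count: 0)
  Position 2: 'e' -> vowel (running count: 1)
Total vowels: 1

1


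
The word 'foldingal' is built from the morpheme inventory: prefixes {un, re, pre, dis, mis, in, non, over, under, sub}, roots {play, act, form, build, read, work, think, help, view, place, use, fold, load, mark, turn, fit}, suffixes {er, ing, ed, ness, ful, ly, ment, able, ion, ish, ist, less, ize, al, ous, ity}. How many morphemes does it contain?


Segmenting 'foldingal' against the inventory:
  'fold' -> root (morpheme 1)
  'ing' -> suffix (morpheme 2)
  'al' -> suffix (morpheme 3)
Total morphemes: 3

3


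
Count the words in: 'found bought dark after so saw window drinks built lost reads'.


Counting words by splitting on spaces:
  Word 1: 'found'
  Word 2: 'bought'
  Word 3: 'dark'
  Word 4: 'after'
  Word 5: 'so'
  Word 6: 'saw'
  Word 7: 'window'
  Word 8: 'drinks'
  Word 9: 'built'
  Word 10: 'lost'
  Word 11: 'reads'
Total words: 11

11


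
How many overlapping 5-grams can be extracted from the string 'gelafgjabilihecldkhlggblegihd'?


String 'gelafgjabilihecldkhlggblegihd' has length L = 29.
Number of overlapping n-grams = L - n + 1
Substituting: 29 - 5 + 1 = 25

25


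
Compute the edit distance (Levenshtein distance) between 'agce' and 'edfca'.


Building DP table for s1='agce' (len 4) and s2='edfca' (len 5):
       e  d  f  c  a
    0  1  2  3  4  5
  a 1  1  2  3  4  4
  g 2  2  2  3  4  5
  c 3  3  3  3  3  4
  e 4  3  4  4  4  4
Edit distance = dp[4][5] = 4

4


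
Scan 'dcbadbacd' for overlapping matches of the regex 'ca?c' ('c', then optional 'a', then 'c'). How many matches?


Pattern: ca?c means 'c', then optional 'a', then 'c'.
Scanning 'dcbadbacd' position-by-position:
  Pos 0: window 'dcb' -> no
  Pos 1: window 'cba' -> no
  Pos 2: window 'bad' -> no
  Pos 3: window 'adb' -> no
  Pos 4: window 'dba' -> no
  Pos 5: window 'bac' -> no
  Pos 6: window 'acd' -> no
  Pos 7: window 'cd' -> no
  Pos 8: window 'd' -> no
Total matches: 0

0


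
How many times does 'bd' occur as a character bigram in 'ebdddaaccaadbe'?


Scanning 'ebdddaaccaadbe' for bigram 'bd':
  Position 0: 'eb' -> no
  Position 1: 'bd' -> MATCH
  Position 2: 'dd' -> no
  Position 3: 'dd' -> no
  Position 4: 'da' -> no
  Position 5: 'aa' -> no
  Position 6: 'ac' -> no
  Position 7: 'cc' -> no
  Position 8: 'ca' -> no
  Position 9: 'aa' -> no
  Position 10: 'ad' -> no
  Position 11: 'db' -> no
  Position 12: 'be' -> no
Total matches: 1

1
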